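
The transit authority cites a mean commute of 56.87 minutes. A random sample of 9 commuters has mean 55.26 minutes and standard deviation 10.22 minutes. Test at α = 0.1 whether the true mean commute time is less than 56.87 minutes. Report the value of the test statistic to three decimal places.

H0: μ = 56.87; H1: μ < 56.87 (one-sample t-test, left-tailed).
t = (x̄ − μ₀)/(s/√n) = (55.26 − 56.87)/(10.22/√9) = -0.473
df = n − 1 = 8
p-value = P(T ≤ -0.473) ≈ 0.3246
Since p ≈ 0.3246 > α = 0.1, fail to reject H0; the evidence is not statistically significant.

-0.473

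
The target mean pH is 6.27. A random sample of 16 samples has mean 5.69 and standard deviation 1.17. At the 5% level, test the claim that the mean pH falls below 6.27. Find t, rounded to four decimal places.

-1.9829

H0: μ = 6.27; H1: μ < 6.27 (one-sample t-test, left-tailed).
t = (x̄ − μ₀)/(s/√n) = (5.69 − 6.27)/(1.17/√16) = -1.9829
df = n − 1 = 15
p-value = P(T ≤ -1.9829) ≈ 0.0330
Since p ≈ 0.0330 < α = 0.05, reject H0; the evidence is statistically significant.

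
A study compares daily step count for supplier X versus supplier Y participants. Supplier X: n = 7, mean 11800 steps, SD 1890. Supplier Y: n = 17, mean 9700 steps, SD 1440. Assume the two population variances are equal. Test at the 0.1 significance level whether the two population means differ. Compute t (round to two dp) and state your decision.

t = 2.97; reject H0

Let group 1 = supplier X, group 2 = supplier Y. H0: μ_1 = μ_2; H1: μ_1 ≠ μ_2 (two-sample pooled-variance t-test, two-sided).
s_p² = [(7−1)·1890² + (17−1)·1440²]/(7+17−2) = 2482280
t = (11800 − 9700)/√[2482280·(1/7 + 1/17)] = 2.97
df = n₁ + n₂ − 2 = 22
Two-sided p-value ≈ 0.007
Since p ≈ 0.007 < α = 0.1, reject H0; the evidence is statistically significant.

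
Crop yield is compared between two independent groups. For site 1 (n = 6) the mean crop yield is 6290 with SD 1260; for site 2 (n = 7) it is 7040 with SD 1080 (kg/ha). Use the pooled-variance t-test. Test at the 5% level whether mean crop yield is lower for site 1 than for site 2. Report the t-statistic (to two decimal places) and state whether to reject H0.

t = -1.16; fail to reject H0

Let group 1 = site 1, group 2 = site 2. H0: μ_1 = μ_2; H1: μ_1 < μ_2 (two-sample pooled-variance t-test, left-tailed).
s_p² = [(6−1)·1260² + (7−1)·1080²]/(6+7−2) = 1357850
t = (6290 − 7040)/√[1357850·(1/6 + 1/7)] = -1.16
df = n₁ + n₂ − 2 = 11
p-value = P(T ≤ -1.16) ≈ 0.136
Since p ≈ 0.136 > α = 0.05, fail to reject H0; the data do not provide sufficient evidence against H0.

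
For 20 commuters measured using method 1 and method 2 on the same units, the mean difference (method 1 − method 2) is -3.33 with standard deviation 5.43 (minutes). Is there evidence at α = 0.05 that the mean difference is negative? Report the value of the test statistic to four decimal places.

-2.7426

H0: μ_d = 0; H1: μ_d < 0 (paired t-test on the differences, left-tailed).
t = d̄/(s_d/√n) = -3.33/(5.43/√20) = -2.7426
df = n − 1 = 19
p-value = P(T ≤ -2.7426) ≈ 0.0065
Since p ≈ 0.0065 < α = 0.05, reject H0; the data support H1.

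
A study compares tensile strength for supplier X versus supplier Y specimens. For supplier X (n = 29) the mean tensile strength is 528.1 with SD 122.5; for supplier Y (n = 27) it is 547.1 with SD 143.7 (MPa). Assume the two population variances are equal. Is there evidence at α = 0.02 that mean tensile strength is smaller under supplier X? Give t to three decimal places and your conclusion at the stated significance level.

t = -0.534; fail to reject H0

Let group 1 = supplier X, group 2 = supplier Y. H0: μ_1 = μ_2; H1: μ_1 < μ_2 (two-sample pooled-variance t-test, left-tailed).
s_p² = [(29−1)·122.5² + (27−1)·143.7²]/(29+27−2) = 17723.5
t = (528.1 − 547.1)/√[17723.5·(1/29 + 1/27)] = -0.534
df = n₁ + n₂ − 2 = 54
p-value = P(T ≤ -0.534) ≈ 0.2979
Since p ≈ 0.2979 > α = 0.02, fail to reject H0; the evidence is not statistically significant.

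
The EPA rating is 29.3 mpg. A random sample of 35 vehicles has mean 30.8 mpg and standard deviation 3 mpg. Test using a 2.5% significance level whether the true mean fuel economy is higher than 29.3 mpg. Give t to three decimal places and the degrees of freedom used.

H0: μ = 29.3; H1: μ > 29.3 (one-sample t-test, right-tailed).
t = (x̄ − μ₀)/(s/√n) = (30.8 − 29.3)/(3/√35) = 2.958
df = n − 1 = 34
p-value = P(T ≥ 2.958) ≈ 0.003
Since p ≈ 0.003 < α = 0.025, reject H0; the data support H1.

t = 2.958, df = 34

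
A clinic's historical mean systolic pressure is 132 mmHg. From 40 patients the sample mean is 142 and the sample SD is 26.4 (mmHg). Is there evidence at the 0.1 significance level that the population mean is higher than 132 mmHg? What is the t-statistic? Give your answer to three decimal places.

H0: μ = 132; H1: μ > 132 (one-sample t-test, right-tailed).
t = (x̄ − μ₀)/(s/√n) = (142 − 132)/(26.4/√40) = 2.396
df = n − 1 = 39
p-value = P(T ≥ 2.396) ≈ 0.011
Since p ≈ 0.011 < α = 0.1, reject H0; the data support H1.

2.396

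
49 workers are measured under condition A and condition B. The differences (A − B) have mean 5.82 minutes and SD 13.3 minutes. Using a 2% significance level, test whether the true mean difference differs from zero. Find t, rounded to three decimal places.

H0: μ_d = 0; H1: μ_d ≠ 0 (paired t-test on the differences, two-sided).
t = d̄/(s_d/√n) = 5.82/(13.3/√49) = 3.063
df = n − 1 = 48
Two-sided p-value ≈ 0.0036
Since p ≈ 0.0036 < α = 0.02, reject H0; the data support H1.

3.063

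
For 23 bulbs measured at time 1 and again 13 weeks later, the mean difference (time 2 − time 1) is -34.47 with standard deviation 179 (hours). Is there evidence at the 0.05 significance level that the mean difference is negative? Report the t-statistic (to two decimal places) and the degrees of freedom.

H0: μ_d = 0; H1: μ_d < 0 (paired t-test on the differences, left-tailed).
t = d̄/(s_d/√n) = -34.47/(179/√23) = -0.92
df = n − 1 = 22
p-value = P(T ≤ -0.92) ≈ 0.1829
Since p ≈ 0.1829 > α = 0.05, fail to reject H0; the evidence is not statistically significant.

t = -0.92, df = 22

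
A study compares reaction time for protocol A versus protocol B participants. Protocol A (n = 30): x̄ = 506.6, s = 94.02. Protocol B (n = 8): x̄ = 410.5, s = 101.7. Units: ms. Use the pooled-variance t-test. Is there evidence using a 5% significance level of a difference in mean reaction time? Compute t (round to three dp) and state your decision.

Let group 1 = protocol A, group 2 = protocol B. H0: μ_1 = μ_2; H1: μ_1 ≠ μ_2 (two-sample pooled-variance t-test, two-sided).
s_p² = [(30−1)·94.02² + (8−1)·101.7²]/(30+8−2) = 9132.04
t = (506.6 − 410.5)/√[9132.04·(1/30 + 1/8)] = 2.527
df = n₁ + n₂ − 2 = 36
Two-sided p-value ≈ 0.016
Since p ≈ 0.016 < α = 0.05, reject H0; the data support H1.

t = 2.527; reject H0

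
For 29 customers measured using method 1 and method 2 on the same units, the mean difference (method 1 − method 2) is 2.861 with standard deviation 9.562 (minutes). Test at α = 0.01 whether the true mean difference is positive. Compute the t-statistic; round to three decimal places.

H0: μ_d = 0; H1: μ_d > 0 (paired t-test on the differences, right-tailed).
t = d̄/(s_d/√n) = 2.861/(9.562/√29) = 1.611
df = n − 1 = 28
p-value = P(T ≥ 1.611) ≈ 0.0592
Since p ≈ 0.0592 > α = 0.01, fail to reject H0; the evidence is not statistically significant.

1.611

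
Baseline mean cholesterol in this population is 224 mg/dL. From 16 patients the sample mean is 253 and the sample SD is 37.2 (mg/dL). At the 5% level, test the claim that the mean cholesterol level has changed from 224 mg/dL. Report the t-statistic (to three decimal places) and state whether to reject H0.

H0: μ = 224; H1: μ ≠ 224 (one-sample t-test, two-sided).
t = (x̄ − μ₀)/(s/√n) = (253 − 224)/(37.2/√16) = 3.118
df = n − 1 = 15
Two-sided p-value ≈ 0.0070
Since p ≈ 0.0070 < α = 0.05, reject H0; the evidence is statistically significant.

t = 3.118; reject H0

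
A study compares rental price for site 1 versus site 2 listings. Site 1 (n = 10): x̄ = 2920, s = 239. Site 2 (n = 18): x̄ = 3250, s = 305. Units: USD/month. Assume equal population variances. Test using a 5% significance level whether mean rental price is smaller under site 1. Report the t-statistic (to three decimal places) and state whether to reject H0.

t = -2.947; reject H0

Let group 1 = site 1, group 2 = site 2. H0: μ_1 = μ_2; H1: μ_1 < μ_2 (two-sample pooled-variance t-test, left-tailed).
s_p² = [(10−1)·239² + (18−1)·305²]/(10+18−2) = 80596.7
t = (2920 − 3250)/√[80596.7·(1/10 + 1/18)] = -2.947
df = n₁ + n₂ − 2 = 26
p-value = P(T ≤ -2.947) ≈ 0.003
Since p ≈ 0.003 < α = 0.05, reject H0; the data support H1.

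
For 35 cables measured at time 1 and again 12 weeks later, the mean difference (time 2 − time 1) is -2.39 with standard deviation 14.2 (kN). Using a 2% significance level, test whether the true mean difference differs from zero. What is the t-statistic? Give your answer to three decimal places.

H0: μ_d = 0; H1: μ_d ≠ 0 (paired t-test on the differences, two-sided).
t = d̄/(s_d/√n) = -2.39/(14.2/√35) = -0.996
df = n − 1 = 34
Two-sided p-value ≈ 0.326
Since p ≈ 0.326 > α = 0.02, fail to reject H0; the data do not provide sufficient evidence against H0.

-0.996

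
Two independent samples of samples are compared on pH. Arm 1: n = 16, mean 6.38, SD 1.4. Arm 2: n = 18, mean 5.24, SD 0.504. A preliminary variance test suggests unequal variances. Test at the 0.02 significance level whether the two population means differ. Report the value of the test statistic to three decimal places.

3.084

Let group 1 = arm 1, group 2 = arm 2. H0: μ_1 = μ_2; H1: μ_1 ≠ μ_2 (Welch's two-sample t-test, two-sided).
t = (x̄_1 − x̄_2)/√(s_1²/n_1 + s_2²/n_2) = (6.38 − 5.24)/√(1.4²/16 + 0.504²/18) = 3.084
Welch–Satterthwaite df ≈ 18.44
Two-sided p-value ≈ 0.0063
Since p ≈ 0.0063 < α = 0.02, reject H0; the data support H1.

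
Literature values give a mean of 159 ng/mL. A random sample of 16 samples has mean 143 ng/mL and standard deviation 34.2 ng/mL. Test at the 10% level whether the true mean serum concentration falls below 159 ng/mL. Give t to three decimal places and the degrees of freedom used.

H0: μ = 159; H1: μ < 159 (one-sample t-test, left-tailed).
t = (x̄ − μ₀)/(s/√n) = (143 − 159)/(34.2/√16) = -1.871
df = n − 1 = 15
p-value = P(T ≤ -1.871) ≈ 0.040
Since p ≈ 0.040 < α = 0.1, reject H0; the data support H1.

t = -1.871, df = 15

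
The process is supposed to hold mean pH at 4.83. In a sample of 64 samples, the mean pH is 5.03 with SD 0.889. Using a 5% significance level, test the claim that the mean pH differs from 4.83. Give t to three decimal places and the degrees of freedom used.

t = 1.800, df = 63

H0: μ = 4.83; H1: μ ≠ 4.83 (one-sample t-test, two-sided).
t = (x̄ − μ₀)/(s/√n) = (5.03 − 4.83)/(0.889/√64) = 1.800
df = n − 1 = 63
Two-sided p-value ≈ 0.077
Since p ≈ 0.077 > α = 0.05, fail to reject H0; the data do not provide sufficient evidence against H0.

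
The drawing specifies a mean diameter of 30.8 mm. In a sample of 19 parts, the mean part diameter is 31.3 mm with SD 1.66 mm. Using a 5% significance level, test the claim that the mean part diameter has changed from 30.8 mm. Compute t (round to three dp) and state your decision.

t = 1.313; fail to reject H0

H0: μ = 30.8; H1: μ ≠ 30.8 (one-sample t-test, two-sided).
t = (x̄ − μ₀)/(s/√n) = (31.3 − 30.8)/(1.66/√19) = 1.313
df = n − 1 = 18
Two-sided p-value ≈ 0.2057
Since p ≈ 0.2057 > α = 0.05, fail to reject H0; the evidence is not statistically significant.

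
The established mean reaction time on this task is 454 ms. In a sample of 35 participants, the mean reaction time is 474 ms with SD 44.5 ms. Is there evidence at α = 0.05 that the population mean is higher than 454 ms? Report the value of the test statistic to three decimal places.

2.659

H0: μ = 454; H1: μ > 454 (one-sample t-test, right-tailed).
t = (x̄ − μ₀)/(s/√n) = (474 − 454)/(44.5/√35) = 2.659
df = n − 1 = 34
p-value = P(T ≥ 2.659) ≈ 0.0059
Since p ≈ 0.0059 < α = 0.05, reject H0; the evidence is statistically significant.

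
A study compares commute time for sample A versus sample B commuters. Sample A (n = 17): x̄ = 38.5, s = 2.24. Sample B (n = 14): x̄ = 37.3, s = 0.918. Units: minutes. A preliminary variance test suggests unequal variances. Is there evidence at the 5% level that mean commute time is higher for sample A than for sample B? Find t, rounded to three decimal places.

Let group 1 = sample A, group 2 = sample B. H0: μ_1 = μ_2; H1: μ_1 > μ_2 (Welch's two-sample t-test, right-tailed).
t = (x̄_1 − x̄_2)/√(s_1²/n_1 + s_2²/n_2) = (38.5 − 37.3)/√(2.24²/17 + 0.918²/14) = 2.013
Welch–Satterthwaite df ≈ 22.06
p-value = P(T ≥ 2.013) ≈ 0.0282
Since p ≈ 0.0282 < α = 0.05, reject H0; the data support H1.

2.013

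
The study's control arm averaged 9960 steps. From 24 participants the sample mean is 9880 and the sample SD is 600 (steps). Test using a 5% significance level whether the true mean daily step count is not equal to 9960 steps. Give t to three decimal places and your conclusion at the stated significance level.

H0: μ = 9960; H1: μ ≠ 9960 (one-sample t-test, two-sided).
t = (x̄ − μ₀)/(s/√n) = (9880 − 9960)/(600/√24) = -0.653
df = n − 1 = 23
Two-sided p-value ≈ 0.520
Since p ≈ 0.520 > α = 0.05, fail to reject H0; the evidence is not statistically significant.

t = -0.653; fail to reject H0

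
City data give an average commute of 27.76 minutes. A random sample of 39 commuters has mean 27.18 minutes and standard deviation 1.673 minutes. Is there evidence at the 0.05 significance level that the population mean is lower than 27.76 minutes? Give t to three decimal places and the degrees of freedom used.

t = -2.165, df = 38

H0: μ = 27.76; H1: μ < 27.76 (one-sample t-test, left-tailed).
t = (x̄ − μ₀)/(s/√n) = (27.18 − 27.76)/(1.673/√39) = -2.165
df = n − 1 = 38
p-value = P(T ≤ -2.165) ≈ 0.018
Since p ≈ 0.018 < α = 0.05, reject H0; the data support H1.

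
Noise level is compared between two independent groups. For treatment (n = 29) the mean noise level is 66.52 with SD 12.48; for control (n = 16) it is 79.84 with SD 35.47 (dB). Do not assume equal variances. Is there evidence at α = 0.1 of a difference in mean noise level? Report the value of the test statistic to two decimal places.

-1.45

Let group 1 = treatment, group 2 = control. H0: μ_1 = μ_2; H1: μ_1 ≠ μ_2 (Welch's two-sample t-test, two-sided).
t = (x̄_1 − x̄_2)/√(s_1²/n_1 + s_2²/n_2) = (66.52 − 79.84)/√(12.48²/29 + 35.47²/16) = -1.45
Welch–Satterthwaite df ≈ 17.08
Two-sided p-value ≈ 0.164
Since p ≈ 0.164 > α = 0.1, fail to reject H0; the evidence is not statistically significant.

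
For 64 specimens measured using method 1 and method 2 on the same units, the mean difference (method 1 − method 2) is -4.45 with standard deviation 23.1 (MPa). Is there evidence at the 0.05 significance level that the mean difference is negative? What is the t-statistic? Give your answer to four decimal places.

-1.5411

H0: μ_d = 0; H1: μ_d < 0 (paired t-test on the differences, left-tailed).
t = d̄/(s_d/√n) = -4.45/(23.1/√64) = -1.5411
df = n − 1 = 63
p-value = P(T ≤ -1.5411) ≈ 0.064
Since p ≈ 0.064 > α = 0.05, fail to reject H0; the data do not provide sufficient evidence against H0.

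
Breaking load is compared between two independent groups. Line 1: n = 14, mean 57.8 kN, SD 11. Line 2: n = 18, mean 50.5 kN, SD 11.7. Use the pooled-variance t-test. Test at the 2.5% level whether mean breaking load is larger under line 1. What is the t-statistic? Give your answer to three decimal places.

1.797

Let group 1 = line 1, group 2 = line 2. H0: μ_1 = μ_2; H1: μ_1 > μ_2 (two-sample pooled-variance t-test, right-tailed).
s_p² = [(14−1)·11² + (18−1)·11.7²]/(14+18−2) = 130.004
t = (57.8 − 50.5)/√[130.004·(1/14 + 1/18)] = 1.797
df = n₁ + n₂ − 2 = 30
p-value = P(T ≥ 1.797) ≈ 0.0412
Since p ≈ 0.0412 > α = 0.025, fail to reject H0; the evidence is not statistically significant.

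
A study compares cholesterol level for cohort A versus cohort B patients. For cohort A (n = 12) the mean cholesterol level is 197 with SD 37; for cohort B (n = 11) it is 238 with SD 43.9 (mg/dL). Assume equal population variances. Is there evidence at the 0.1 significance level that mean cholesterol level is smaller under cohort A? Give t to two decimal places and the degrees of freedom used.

Let group 1 = cohort A, group 2 = cohort B. H0: μ_1 = μ_2; H1: μ_1 < μ_2 (two-sample pooled-variance t-test, left-tailed).
s_p² = [(12−1)·37² + (11−1)·43.9²]/(12+11−2) = 1634.81
t = (197 − 238)/√[1634.81·(1/12 + 1/11)] = -2.43
df = n₁ + n₂ − 2 = 21
p-value = P(T ≤ -2.43) ≈ 0.0121
Since p ≈ 0.0121 < α = 0.1, reject H0; the data support H1.

t = -2.43, df = 21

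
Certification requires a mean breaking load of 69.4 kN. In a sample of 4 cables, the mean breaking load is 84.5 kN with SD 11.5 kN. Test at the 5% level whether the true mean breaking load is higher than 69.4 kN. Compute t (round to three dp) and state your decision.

t = 2.626; reject H0

H0: μ = 69.4; H1: μ > 69.4 (one-sample t-test, right-tailed).
t = (x̄ − μ₀)/(s/√n) = (84.5 − 69.4)/(11.5/√4) = 2.626
df = n − 1 = 3
p-value = P(T ≥ 2.626) ≈ 0.039
Since p ≈ 0.039 < α = 0.05, reject H0; the data support H1.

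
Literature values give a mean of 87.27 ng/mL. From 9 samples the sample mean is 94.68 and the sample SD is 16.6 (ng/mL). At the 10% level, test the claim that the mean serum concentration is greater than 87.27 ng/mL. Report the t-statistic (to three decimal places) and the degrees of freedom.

H0: μ = 87.27; H1: μ > 87.27 (one-sample t-test, right-tailed).
t = (x̄ − μ₀)/(s/√n) = (94.68 − 87.27)/(16.6/√9) = 1.339
df = n − 1 = 8
p-value = P(T ≥ 1.339) ≈ 0.109
Since p ≈ 0.109 > α = 0.1, fail to reject H0; the data do not provide sufficient evidence against H0.

t = 1.339, df = 8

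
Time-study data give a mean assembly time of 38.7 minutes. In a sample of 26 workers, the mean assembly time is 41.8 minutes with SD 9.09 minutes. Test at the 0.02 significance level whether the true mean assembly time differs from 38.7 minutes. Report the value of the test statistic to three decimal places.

1.739

H0: μ = 38.7; H1: μ ≠ 38.7 (one-sample t-test, two-sided).
t = (x̄ − μ₀)/(s/√n) = (41.8 − 38.7)/(9.09/√26) = 1.739
df = n − 1 = 25
Two-sided p-value ≈ 0.094
Since p ≈ 0.094 > α = 0.02, fail to reject H0; the data do not provide sufficient evidence against H0.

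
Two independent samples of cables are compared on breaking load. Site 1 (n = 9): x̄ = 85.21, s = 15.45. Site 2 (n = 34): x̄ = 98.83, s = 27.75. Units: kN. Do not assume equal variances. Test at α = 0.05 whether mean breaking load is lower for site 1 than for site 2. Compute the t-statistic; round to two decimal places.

Let group 1 = site 1, group 2 = site 2. H0: μ_1 = μ_2; H1: μ_1 < μ_2 (Welch's two-sample t-test, left-tailed).
t = (x̄_1 − x̄_2)/√(s_1²/n_1 + s_2²/n_2) = (85.21 − 98.83)/√(15.45²/9 + 27.75²/34) = -1.94
Welch–Satterthwaite df ≈ 23.37
p-value = P(T ≤ -1.94) ≈ 0.0321
Since p ≈ 0.0321 < α = 0.05, reject H0; the evidence is statistically significant.

-1.94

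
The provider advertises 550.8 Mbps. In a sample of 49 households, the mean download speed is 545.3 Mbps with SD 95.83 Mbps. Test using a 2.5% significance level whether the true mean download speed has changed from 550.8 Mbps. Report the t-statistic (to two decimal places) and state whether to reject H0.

t = -0.40; fail to reject H0

H0: μ = 550.8; H1: μ ≠ 550.8 (one-sample t-test, two-sided).
t = (x̄ − μ₀)/(s/√n) = (545.3 − 550.8)/(95.83/√49) = -0.40
df = n − 1 = 48
Two-sided p-value ≈ 0.690
Since p ≈ 0.690 > α = 0.025, fail to reject H0; the data do not provide sufficient evidence against H0.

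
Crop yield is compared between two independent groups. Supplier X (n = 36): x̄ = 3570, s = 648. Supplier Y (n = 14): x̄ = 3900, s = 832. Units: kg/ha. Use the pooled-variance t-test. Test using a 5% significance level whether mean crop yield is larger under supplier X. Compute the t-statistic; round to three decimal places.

-1.491

Let group 1 = supplier X, group 2 = supplier Y. H0: μ_1 = μ_2; H1: μ_1 > μ_2 (two-sample pooled-variance t-test, right-tailed).
s_p² = [(36−1)·648² + (14−1)·832²]/(36+14−2) = 493657
t = (3570 − 3900)/√[493657·(1/36 + 1/14)] = -1.491
df = n₁ + n₂ − 2 = 48
p-value = P(T ≥ -1.491) ≈ 0.9288
Since p ≈ 0.9288 > α = 0.05, fail to reject H0; the evidence is not statistically significant.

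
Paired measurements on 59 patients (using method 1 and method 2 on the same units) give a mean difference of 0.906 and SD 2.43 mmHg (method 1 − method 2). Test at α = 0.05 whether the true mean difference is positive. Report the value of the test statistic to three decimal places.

H0: μ_d = 0; H1: μ_d > 0 (paired t-test on the differences, right-tailed).
t = d̄/(s_d/√n) = 0.906/(2.43/√59) = 2.864
df = n − 1 = 58
p-value = P(T ≥ 2.864) ≈ 0.0029
Since p ≈ 0.0029 < α = 0.05, reject H0; the data support H1.

2.864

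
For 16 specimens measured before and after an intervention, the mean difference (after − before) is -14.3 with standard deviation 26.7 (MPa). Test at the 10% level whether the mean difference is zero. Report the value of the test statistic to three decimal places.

H0: μ_d = 0; H1: μ_d ≠ 0 (paired t-test on the differences, two-sided).
t = d̄/(s_d/√n) = -14.3/(26.7/√16) = -2.142
df = n − 1 = 15
Two-sided p-value ≈ 0.0490
Since p ≈ 0.0490 < α = 0.1, reject H0; the data support H1.

-2.142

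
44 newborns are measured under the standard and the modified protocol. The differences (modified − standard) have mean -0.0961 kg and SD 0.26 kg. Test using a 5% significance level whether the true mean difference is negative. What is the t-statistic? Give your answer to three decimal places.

-2.452

H0: μ_d = 0; H1: μ_d < 0 (paired t-test on the differences, left-tailed).
t = d̄/(s_d/√n) = -0.0961/(0.26/√44) = -2.452
df = n − 1 = 43
p-value = P(T ≤ -2.452) ≈ 0.0092
Since p ≈ 0.0092 < α = 0.05, reject H0; the data support H1.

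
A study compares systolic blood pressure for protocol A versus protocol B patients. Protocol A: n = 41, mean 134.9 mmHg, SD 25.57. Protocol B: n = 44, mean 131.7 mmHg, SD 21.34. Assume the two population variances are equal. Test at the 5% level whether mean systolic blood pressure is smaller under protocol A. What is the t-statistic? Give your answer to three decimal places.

Let group 1 = protocol A, group 2 = protocol B. H0: μ_1 = μ_2; H1: μ_1 < μ_2 (two-sample pooled-variance t-test, left-tailed).
s_p² = [(41−1)·25.57² + (44−1)·21.34²]/(41+44−2) = 551.024
t = (134.9 − 131.7)/√[551.024·(1/41 + 1/44)] = 0.628
df = n₁ + n₂ − 2 = 83
p-value = P(T ≤ 0.628) ≈ 0.734
Since p ≈ 0.734 > α = 0.05, fail to reject H0; the evidence is not statistically significant.

0.628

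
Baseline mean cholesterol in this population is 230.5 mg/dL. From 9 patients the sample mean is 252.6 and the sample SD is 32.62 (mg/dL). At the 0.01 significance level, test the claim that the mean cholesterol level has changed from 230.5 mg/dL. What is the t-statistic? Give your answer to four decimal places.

H0: μ = 230.5; H1: μ ≠ 230.5 (one-sample t-test, two-sided).
t = (x̄ − μ₀)/(s/√n) = (252.6 − 230.5)/(32.62/√9) = 2.0325
df = n − 1 = 8
Two-sided p-value ≈ 0.0766
Since p ≈ 0.0766 > α = 0.01, fail to reject H0; the data do not provide sufficient evidence against H0.

2.0325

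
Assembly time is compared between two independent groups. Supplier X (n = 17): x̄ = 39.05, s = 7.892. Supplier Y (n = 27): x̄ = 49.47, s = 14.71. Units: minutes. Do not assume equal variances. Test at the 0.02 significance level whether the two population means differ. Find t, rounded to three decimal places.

-3.049

Let group 1 = supplier X, group 2 = supplier Y. H0: μ_1 = μ_2; H1: μ_1 ≠ μ_2 (Welch's two-sample t-test, two-sided).
t = (x̄_1 − x̄_2)/√(s_1²/n_1 + s_2²/n_2) = (39.05 − 49.47)/√(7.892²/17 + 14.71²/27) = -3.049
Welch–Satterthwaite df ≈ 41.21
Two-sided p-value ≈ 0.004
Since p ≈ 0.004 < α = 0.02, reject H0; the data support H1.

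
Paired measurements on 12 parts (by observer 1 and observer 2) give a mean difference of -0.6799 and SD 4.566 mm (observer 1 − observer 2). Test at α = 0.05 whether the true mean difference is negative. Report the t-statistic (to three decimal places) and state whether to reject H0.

t = -0.516; fail to reject H0

H0: μ_d = 0; H1: μ_d < 0 (paired t-test on the differences, left-tailed).
t = d̄/(s_d/√n) = -0.6799/(4.566/√12) = -0.516
df = n − 1 = 11
p-value = P(T ≤ -0.516) ≈ 0.308
Since p ≈ 0.308 > α = 0.05, fail to reject H0; the data do not provide sufficient evidence against H0.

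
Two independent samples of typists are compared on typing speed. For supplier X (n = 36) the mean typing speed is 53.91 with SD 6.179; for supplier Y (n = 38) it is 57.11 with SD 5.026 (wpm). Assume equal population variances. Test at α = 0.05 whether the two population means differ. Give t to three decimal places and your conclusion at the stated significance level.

t = -2.450; reject H0

Let group 1 = supplier X, group 2 = supplier Y. H0: μ_1 = μ_2; H1: μ_1 ≠ μ_2 (two-sample pooled-variance t-test, two-sided).
s_p² = [(36−1)·6.179² + (38−1)·5.026²]/(36+38−2) = 31.5409
t = (53.91 − 57.11)/√[31.5409·(1/36 + 1/38)] = -2.450
df = n₁ + n₂ − 2 = 72
Two-sided p-value ≈ 0.017
Since p ≈ 0.017 < α = 0.05, reject H0; the evidence is statistically significant.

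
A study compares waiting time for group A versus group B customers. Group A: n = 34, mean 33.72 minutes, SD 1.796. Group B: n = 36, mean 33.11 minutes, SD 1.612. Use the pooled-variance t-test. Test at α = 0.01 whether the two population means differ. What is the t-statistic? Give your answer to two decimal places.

1.50

Let group 1 = group A, group 2 = group B. H0: μ_1 = μ_2; H1: μ_1 ≠ μ_2 (two-sample pooled-variance t-test, two-sided).
s_p² = [(34−1)·1.796² + (36−1)·1.612²]/(34+36−2) = 2.90286
t = (33.72 − 33.11)/√[2.90286·(1/34 + 1/36)] = 1.50
df = n₁ + n₂ − 2 = 68
Two-sided p-value ≈ 0.139
Since p ≈ 0.139 > α = 0.01, fail to reject H0; the evidence is not statistically significant.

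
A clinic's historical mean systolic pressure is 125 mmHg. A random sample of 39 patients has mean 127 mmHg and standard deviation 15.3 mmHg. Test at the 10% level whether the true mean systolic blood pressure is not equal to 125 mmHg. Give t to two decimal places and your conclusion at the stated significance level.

H0: μ = 125; H1: μ ≠ 125 (one-sample t-test, two-sided).
t = (x̄ − μ₀)/(s/√n) = (127 − 125)/(15.3/√39) = 0.82
df = n − 1 = 38
Two-sided p-value ≈ 0.4194
Since p ≈ 0.4194 > α = 0.1, fail to reject H0; the evidence is not statistically significant.

t = 0.82; fail to reject H0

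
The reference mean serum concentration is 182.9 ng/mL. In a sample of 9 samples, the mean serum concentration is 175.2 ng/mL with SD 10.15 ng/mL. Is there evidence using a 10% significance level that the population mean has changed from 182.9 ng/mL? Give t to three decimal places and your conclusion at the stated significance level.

H0: μ = 182.9; H1: μ ≠ 182.9 (one-sample t-test, two-sided).
t = (x̄ − μ₀)/(s/√n) = (175.2 − 182.9)/(10.15/√9) = -2.276
df = n − 1 = 8
Two-sided p-value ≈ 0.0524
Since p ≈ 0.0524 < α = 0.1, reject H0; the data support H1.

t = -2.276; reject H0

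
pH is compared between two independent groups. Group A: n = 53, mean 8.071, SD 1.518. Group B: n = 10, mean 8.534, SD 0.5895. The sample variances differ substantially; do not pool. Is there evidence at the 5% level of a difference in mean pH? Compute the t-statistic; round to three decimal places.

Let group 1 = group A, group 2 = group B. H0: μ_1 = μ_2; H1: μ_1 ≠ μ_2 (Welch's two-sample t-test, two-sided).
t = (x̄_1 − x̄_2)/√(s_1²/n_1 + s_2²/n_2) = (8.071 − 8.534)/√(1.518²/53 + 0.5895²/10) = -1.655
Welch–Satterthwaite df ≈ 35.89
Two-sided p-value ≈ 0.107
Since p ≈ 0.107 > α = 0.05, fail to reject H0; the evidence is not statistically significant.

-1.655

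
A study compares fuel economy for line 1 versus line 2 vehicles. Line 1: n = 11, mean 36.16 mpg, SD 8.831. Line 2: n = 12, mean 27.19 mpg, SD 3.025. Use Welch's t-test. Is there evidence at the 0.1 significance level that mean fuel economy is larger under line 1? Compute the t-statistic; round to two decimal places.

Let group 1 = line 1, group 2 = line 2. H0: μ_1 = μ_2; H1: μ_1 > μ_2 (Welch's two-sample t-test, right-tailed).
t = (x̄_1 − x̄_2)/√(s_1²/n_1 + s_2²/n_2) = (36.16 − 27.19)/√(8.831²/11 + 3.025²/12) = 3.20
Welch–Satterthwaite df ≈ 12.14
p-value = P(T ≥ 3.20) ≈ 0.004
Since p ≈ 0.004 < α = 0.1, reject H0; the evidence is statistically significant.

3.20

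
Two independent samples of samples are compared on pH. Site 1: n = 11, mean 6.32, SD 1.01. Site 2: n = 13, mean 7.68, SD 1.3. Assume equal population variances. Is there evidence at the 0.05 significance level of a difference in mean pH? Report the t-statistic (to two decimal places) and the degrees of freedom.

Let group 1 = site 1, group 2 = site 2. H0: μ_1 = μ_2; H1: μ_1 ≠ μ_2 (two-sample pooled-variance t-test, two-sided).
s_p² = [(11−1)·1.01² + (13−1)·1.3²]/(11+13−2) = 1.3855
t = (6.32 − 7.68)/√[1.3855·(1/11 + 1/13)] = -2.82
df = n₁ + n₂ − 2 = 22
Two-sided p-value ≈ 0.0100
Since p ≈ 0.0100 < α = 0.05, reject H0; the evidence is statistically significant.

t = -2.82, df = 22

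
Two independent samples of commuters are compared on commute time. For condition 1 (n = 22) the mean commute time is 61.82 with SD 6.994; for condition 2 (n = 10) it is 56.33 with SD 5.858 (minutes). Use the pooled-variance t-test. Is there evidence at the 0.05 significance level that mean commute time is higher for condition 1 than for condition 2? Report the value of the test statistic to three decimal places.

Let group 1 = condition 1, group 2 = condition 2. H0: μ_1 = μ_2; H1: μ_1 > μ_2 (two-sample pooled-variance t-test, right-tailed).
s_p² = [(22−1)·6.994² + (10−1)·5.858²]/(22+10−2) = 44.5361
t = (61.82 − 56.33)/√[44.5361·(1/22 + 1/10)] = 2.157
df = n₁ + n₂ − 2 = 30
p-value = P(T ≥ 2.157) ≈ 0.0196
Since p ≈ 0.0196 < α = 0.05, reject H0; the data support H1.

2.157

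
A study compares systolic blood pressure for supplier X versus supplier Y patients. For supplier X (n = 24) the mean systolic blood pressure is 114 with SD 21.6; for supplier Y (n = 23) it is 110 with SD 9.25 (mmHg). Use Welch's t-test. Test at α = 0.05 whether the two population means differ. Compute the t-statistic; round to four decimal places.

Let group 1 = supplier X, group 2 = supplier Y. H0: μ_1 = μ_2; H1: μ_1 ≠ μ_2 (Welch's two-sample t-test, two-sided).
t = (x̄_1 − x̄_2)/√(s_1²/n_1 + s_2²/n_2) = (114 − 110)/√(21.6²/24 + 9.25²/23) = 0.8312
Welch–Satterthwaite df ≈ 31.44
Two-sided p-value ≈ 0.412
Since p ≈ 0.412 > α = 0.05, fail to reject H0; the evidence is not statistically significant.

0.8312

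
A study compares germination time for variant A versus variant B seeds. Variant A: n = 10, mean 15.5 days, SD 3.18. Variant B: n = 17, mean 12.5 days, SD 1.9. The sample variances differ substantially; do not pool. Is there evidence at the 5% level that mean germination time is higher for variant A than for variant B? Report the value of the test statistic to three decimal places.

Let group 1 = variant A, group 2 = variant B. H0: μ_1 = μ_2; H1: μ_1 > μ_2 (Welch's two-sample t-test, right-tailed).
t = (x̄_1 − x̄_2)/√(s_1²/n_1 + s_2²/n_2) = (15.5 − 12.5)/√(3.18²/10 + 1.9²/17) = 2.712
Welch–Satterthwaite df ≈ 12.86
p-value = P(T ≥ 2.712) ≈ 0.0090
Since p ≈ 0.0090 < α = 0.05, reject H0; the evidence is statistically significant.

2.712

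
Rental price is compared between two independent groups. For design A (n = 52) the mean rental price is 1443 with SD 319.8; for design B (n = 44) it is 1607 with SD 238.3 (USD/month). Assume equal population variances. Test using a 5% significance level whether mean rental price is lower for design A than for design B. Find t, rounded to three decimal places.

Let group 1 = design A, group 2 = design B. H0: μ_1 = μ_2; H1: μ_1 < μ_2 (two-sample pooled-variance t-test, left-tailed).
s_p² = [(52−1)·319.8² + (44−1)·238.3²]/(52+44−2) = 81465
t = (1443 − 1607)/√[81465·(1/52 + 1/44)] = -2.805
df = n₁ + n₂ − 2 = 94
p-value = P(T ≤ -2.805) ≈ 0.0031
Since p ≈ 0.0031 < α = 0.05, reject H0; the data support H1.

-2.805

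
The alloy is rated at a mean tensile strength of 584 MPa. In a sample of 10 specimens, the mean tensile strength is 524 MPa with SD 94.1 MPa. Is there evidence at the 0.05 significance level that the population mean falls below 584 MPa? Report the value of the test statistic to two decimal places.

H0: μ = 584; H1: μ < 584 (one-sample t-test, left-tailed).
t = (x̄ − μ₀)/(s/√n) = (524 − 584)/(94.1/√10) = -2.02
df = n − 1 = 9
p-value = P(T ≤ -2.02) ≈ 0.0373
Since p ≈ 0.0373 < α = 0.05, reject H0; the data support H1.

-2.02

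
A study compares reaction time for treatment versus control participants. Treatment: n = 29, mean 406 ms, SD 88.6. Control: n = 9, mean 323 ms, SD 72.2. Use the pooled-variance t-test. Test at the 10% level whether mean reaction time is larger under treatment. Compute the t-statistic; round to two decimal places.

2.55

Let group 1 = treatment, group 2 = control. H0: μ_1 = μ_2; H1: μ_1 > μ_2 (two-sample pooled-variance t-test, right-tailed).
s_p² = [(29−1)·88.6² + (9−1)·72.2²]/(29+9−2) = 7263.93
t = (406 − 323)/√[7263.93·(1/29 + 1/9)] = 2.55
df = n₁ + n₂ − 2 = 36
p-value = P(T ≥ 2.55) ≈ 0.0075
Since p ≈ 0.0075 < α = 0.1, reject H0; the data support H1.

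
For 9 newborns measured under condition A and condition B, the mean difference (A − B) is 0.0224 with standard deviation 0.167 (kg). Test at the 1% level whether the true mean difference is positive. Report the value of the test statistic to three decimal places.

H0: μ_d = 0; H1: μ_d > 0 (paired t-test on the differences, right-tailed).
t = d̄/(s_d/√n) = 0.0224/(0.167/√9) = 0.402
df = n − 1 = 8
p-value = P(T ≥ 0.402) ≈ 0.349
Since p ≈ 0.349 > α = 0.01, fail to reject H0; the data do not provide sufficient evidence against H0.

0.402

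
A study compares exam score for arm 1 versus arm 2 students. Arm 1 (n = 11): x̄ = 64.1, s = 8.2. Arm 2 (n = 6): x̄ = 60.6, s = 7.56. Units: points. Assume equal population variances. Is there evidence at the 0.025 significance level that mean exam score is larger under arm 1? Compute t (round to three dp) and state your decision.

Let group 1 = arm 1, group 2 = arm 2. H0: μ_1 = μ_2; H1: μ_1 > μ_2 (two-sample pooled-variance t-test, right-tailed).
s_p² = [(11−1)·8.2² + (6−1)·7.56²]/(11+6−2) = 63.8779
t = (64.1 − 60.6)/√[63.8779·(1/11 + 1/6)] = 0.863
df = n₁ + n₂ − 2 = 15
p-value = P(T ≥ 0.863) ≈ 0.201
Since p ≈ 0.201 > α = 0.025, fail to reject H0; the evidence is not statistically significant.

t = 0.863; fail to reject H0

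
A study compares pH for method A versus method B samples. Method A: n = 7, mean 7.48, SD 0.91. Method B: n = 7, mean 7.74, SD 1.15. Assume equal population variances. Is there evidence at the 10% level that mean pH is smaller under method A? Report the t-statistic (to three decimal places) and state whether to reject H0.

t = -0.469; fail to reject H0

Let group 1 = method A, group 2 = method B. H0: μ_1 = μ_2; H1: μ_1 < μ_2 (two-sample pooled-variance t-test, left-tailed).
s_p² = [(7−1)·0.91² + (7−1)·1.15²]/(7+7−2) = 1.0753
t = (7.48 − 7.74)/√[1.0753·(1/7 + 1/7)] = -0.469
df = n₁ + n₂ − 2 = 12
p-value = P(T ≤ -0.469) ≈ 0.3237
Since p ≈ 0.3237 > α = 0.1, fail to reject H0; the evidence is not statistically significant.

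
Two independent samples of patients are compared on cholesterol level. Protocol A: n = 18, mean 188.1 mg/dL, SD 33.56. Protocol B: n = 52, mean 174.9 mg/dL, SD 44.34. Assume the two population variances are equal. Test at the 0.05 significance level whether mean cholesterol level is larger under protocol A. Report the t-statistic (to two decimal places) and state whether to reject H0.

t = 1.15; fail to reject H0

Let group 1 = protocol A, group 2 = protocol B. H0: μ_1 = μ_2; H1: μ_1 > μ_2 (two-sample pooled-variance t-test, right-tailed).
s_p² = [(18−1)·33.56² + (52−1)·44.34²]/(18+52−2) = 1756.1
t = (188.1 − 174.9)/√[1756.1·(1/18 + 1/52)] = 1.15
df = n₁ + n₂ − 2 = 68
p-value = P(T ≥ 1.15) ≈ 0.1267
Since p ≈ 0.1267 > α = 0.05, fail to reject H0; the evidence is not statistically significant.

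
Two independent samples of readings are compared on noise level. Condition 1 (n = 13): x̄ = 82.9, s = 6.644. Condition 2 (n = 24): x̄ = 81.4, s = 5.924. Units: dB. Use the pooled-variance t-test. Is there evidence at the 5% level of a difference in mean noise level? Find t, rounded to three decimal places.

Let group 1 = condition 1, group 2 = condition 2. H0: μ_1 = μ_2; H1: μ_1 ≠ μ_2 (two-sample pooled-variance t-test, two-sided).
s_p² = [(13−1)·6.644² + (24−1)·5.924²]/(13+24−2) = 38.1963
t = (82.9 − 81.4)/√[38.1963·(1/13 + 1/24)] = 0.705
df = n₁ + n₂ − 2 = 35
Two-sided p-value ≈ 0.4856
Since p ≈ 0.4856 > α = 0.05, fail to reject H0; the data do not provide sufficient evidence against H0.

0.705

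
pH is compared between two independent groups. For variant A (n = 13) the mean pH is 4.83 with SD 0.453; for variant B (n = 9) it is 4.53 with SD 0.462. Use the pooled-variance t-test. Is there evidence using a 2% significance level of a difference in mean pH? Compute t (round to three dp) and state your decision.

Let group 1 = variant A, group 2 = variant B. H0: μ_1 = μ_2; H1: μ_1 ≠ μ_2 (two-sample pooled-variance t-test, two-sided).
s_p² = [(13−1)·0.453² + (9−1)·0.462²]/(13+9−2) = 0.208503
t = (4.83 − 4.53)/√[0.208503·(1/13 + 1/9)] = 1.515
df = n₁ + n₂ − 2 = 20
Two-sided p-value ≈ 0.1454
Since p ≈ 0.1454 > α = 0.02, fail to reject H0; the data do not provide sufficient evidence against H0.

t = 1.515; fail to reject H0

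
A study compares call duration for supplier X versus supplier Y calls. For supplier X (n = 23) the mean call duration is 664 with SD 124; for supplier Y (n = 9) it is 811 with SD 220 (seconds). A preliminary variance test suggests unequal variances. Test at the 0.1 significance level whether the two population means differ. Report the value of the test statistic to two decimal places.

Let group 1 = supplier X, group 2 = supplier Y. H0: μ_1 = μ_2; H1: μ_1 ≠ μ_2 (Welch's two-sample t-test, two-sided).
t = (x̄_1 − x̄_2)/√(s_1²/n_1 + s_2²/n_2) = (664 − 811)/√(124²/23 + 220²/9) = -1.89
Welch–Satterthwaite df ≈ 10.06
Two-sided p-value ≈ 0.088
Since p ≈ 0.088 < α = 0.1, reject H0; the evidence is statistically significant.

-1.89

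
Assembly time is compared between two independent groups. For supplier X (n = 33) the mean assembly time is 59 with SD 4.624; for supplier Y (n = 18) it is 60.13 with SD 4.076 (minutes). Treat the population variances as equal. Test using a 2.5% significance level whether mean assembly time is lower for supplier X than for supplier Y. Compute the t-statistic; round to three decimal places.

-0.868

Let group 1 = supplier X, group 2 = supplier Y. H0: μ_1 = μ_2; H1: μ_1 < μ_2 (two-sample pooled-variance t-test, left-tailed).
s_p² = [(33−1)·4.624² + (18−1)·4.076²]/(33+18−2) = 19.7273
t = (59 − 60.13)/√[19.7273·(1/33 + 1/18)] = -0.868
df = n₁ + n₂ − 2 = 49
p-value = P(T ≤ -0.868) ≈ 0.195
Since p ≈ 0.195 > α = 0.025, fail to reject H0; the evidence is not statistically significant.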